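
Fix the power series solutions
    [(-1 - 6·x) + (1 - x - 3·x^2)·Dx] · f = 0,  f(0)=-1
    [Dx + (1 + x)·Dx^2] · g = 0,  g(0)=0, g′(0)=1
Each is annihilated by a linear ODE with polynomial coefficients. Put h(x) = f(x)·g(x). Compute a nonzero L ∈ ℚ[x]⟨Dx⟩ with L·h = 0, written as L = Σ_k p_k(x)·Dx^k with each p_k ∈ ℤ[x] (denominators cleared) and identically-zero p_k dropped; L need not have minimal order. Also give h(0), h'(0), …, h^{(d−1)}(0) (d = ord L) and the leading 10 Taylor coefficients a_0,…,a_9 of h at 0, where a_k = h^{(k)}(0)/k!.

f: a_k = -1, -1, -4, -7, -19, -40, -97, -217, -508, -1159, …
g: a_k = 0, 1, -1/2, 1/3, -1/4, 1/5, -1/6, 1/7, -1/8, 1/9, …
L₀ := L_f ⊗_s L_g (sym. prod.), ord ≤ 2.
L = (7 + 12·x) + (1 + 15·x + 15·x^2)·Dx + (-1 + 4·x^2 + 3·x^3)·Dx^2  (order 2).
h: a_k = 0, -1, -1/2, -23/6, -61/12, -1007/60, -478/15, -34591/420, -149381/840, -1071061/2520, …
ICs: h(0) = 0, h′(0) = -1.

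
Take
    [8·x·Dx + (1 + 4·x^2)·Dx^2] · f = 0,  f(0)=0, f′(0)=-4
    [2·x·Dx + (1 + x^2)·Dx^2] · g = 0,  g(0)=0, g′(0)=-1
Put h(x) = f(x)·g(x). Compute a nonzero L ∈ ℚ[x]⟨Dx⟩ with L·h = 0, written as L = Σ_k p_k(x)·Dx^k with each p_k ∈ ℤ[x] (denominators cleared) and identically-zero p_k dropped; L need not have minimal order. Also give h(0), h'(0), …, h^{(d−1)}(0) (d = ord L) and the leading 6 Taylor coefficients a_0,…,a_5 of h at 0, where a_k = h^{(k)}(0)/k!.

L = (-96·x - 800·x^3 - 1024·x^5 + 640·x^7 + 1536·x^9)·Dx + (-20 - 412·x^2 - 1440·x^4 - 896·x^6 + 2240·x^8 + 2304·x^10)·Dx^2 + (-40·x - 280·x^3 - 480·x^5 + 272·x^7 + 1280·x^9 + 768·x^11)·Dx^3 + (-1 - 10·x^2 - 29·x^4 + 116·x^8 + 160·x^10 + 64·x^12)·Dx^4  (order 4).
h: a_k = 0, 0, 4, 0, -20/3, 0, …
ICs: h(0) = 0, h′(0) = 0, h′′(0) = 8, h′′′(0) = 0.

f: a_k = 0, -4, 0, 16/3, 0, -64/5, …
g: a_k = 0, -1, 0, 1/3, 0, -1/5, …
f·g: L₀ = L_f ⊗_s L_g, ord ≤ 2·2.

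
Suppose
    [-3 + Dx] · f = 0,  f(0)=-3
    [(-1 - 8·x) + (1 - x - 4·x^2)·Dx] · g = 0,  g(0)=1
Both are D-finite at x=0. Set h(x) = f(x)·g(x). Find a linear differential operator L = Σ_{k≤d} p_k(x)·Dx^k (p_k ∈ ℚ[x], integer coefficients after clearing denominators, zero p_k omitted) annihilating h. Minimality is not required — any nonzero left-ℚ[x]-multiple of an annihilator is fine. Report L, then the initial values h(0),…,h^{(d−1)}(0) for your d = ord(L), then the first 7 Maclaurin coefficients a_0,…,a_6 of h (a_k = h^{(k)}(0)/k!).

f: a_k = -3, -9, -27/2, -27/2, -81/8, -243/40, -243/80, …
g: a_k = 1, 1, 5, 9, 29, 65, 181, …
L₀ := L_f ⊗_s L_g (sym. prod.), ord ≤ 1.
L = (4 + 5·x - 12·x^2) + (-1 + x + 4·x^2)·Dx  (order 1).
h: a_k = -3, -12, -75/2, -99, -2073/8, -3306/5, -136059/80, …
ICs: h(0) = -3.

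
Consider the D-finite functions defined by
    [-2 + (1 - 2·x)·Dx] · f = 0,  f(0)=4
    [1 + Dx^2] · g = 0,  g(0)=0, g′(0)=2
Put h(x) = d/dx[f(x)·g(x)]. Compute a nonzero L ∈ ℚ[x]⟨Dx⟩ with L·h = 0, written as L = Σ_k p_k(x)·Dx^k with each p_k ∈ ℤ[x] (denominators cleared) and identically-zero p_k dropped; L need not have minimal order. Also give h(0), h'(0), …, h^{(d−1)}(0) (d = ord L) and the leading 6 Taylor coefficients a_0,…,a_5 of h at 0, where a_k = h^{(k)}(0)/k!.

f: a_k = 4, 8, 16, 32, 64, 128, …
g: a_k = 0, 2, 0, -1/3, 0, 1/60, …
f·g: L₀ = L_f ⊗_s L_g, ord ≤ 1·2.
Differentiate: ansatz ord ≤ ord L₀ ⇒ L.
L = (-7 - 4·x + 4·x^2) + (-4 + 8·x)·Dx + (1 - 4·x + 4·x^2)·Dx^2  (order 2).
h: a_k = 8, 32, 92, 736/3, 1841/3, 7364/5, …
ICs: h(0) = 8, h′(0) = 32.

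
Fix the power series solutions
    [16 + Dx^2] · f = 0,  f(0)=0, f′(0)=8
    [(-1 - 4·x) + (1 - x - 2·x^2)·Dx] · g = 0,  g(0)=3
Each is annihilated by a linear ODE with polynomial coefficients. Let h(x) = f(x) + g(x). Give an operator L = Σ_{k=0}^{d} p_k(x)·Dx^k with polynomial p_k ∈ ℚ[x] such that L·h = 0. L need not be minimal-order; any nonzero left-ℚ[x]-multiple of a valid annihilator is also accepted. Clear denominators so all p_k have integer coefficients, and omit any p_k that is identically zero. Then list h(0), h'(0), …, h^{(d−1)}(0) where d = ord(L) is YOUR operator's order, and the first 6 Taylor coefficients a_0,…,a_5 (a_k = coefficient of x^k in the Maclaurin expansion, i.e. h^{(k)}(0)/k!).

L = (-368 - 1408·x + 256·x^2 - 512·x^3 - 2560·x^4 - 2048·x^5) + (176 - 336·x - 384·x^2 + 1024·x^3 + 384·x^4 - 1536·x^5 - 1024·x^6)·Dx + (-23 - 88·x + 16·x^2 - 32·x^3 - 160·x^4 - 128·x^5)·Dx^2 + (11 - 21·x - 24·x^2 + 64·x^3 + 24·x^4 - 96·x^5 - 64·x^6)·Dx^3  (order 3).
h: a_k = 3, 11, 9, -19/3, 33, 1201/15, …
ICs: h(0) = 3, h′(0) = 11, h′′(0) = 18.

f: a_k = 0, 8, 0, -64/3, 0, 256/15, …
g: a_k = 3, 3, 9, 15, 33, 63, …
f+g: L₀ = lclm(L_f,L_g), ord ≤ 2+1.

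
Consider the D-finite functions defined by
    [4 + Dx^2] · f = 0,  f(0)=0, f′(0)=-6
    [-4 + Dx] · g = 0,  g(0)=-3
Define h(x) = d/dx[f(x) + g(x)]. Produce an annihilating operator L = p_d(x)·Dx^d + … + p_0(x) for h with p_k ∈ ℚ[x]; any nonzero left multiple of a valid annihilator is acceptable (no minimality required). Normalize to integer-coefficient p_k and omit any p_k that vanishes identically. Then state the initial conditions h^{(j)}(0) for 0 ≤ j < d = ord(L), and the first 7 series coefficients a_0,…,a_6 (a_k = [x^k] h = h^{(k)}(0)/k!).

L = 16 - 4·Dx + 4·Dx^2 - Dx^3  (order 3).
h: a_k = -18, -48, -84, -128, -132, -512/5, -1016/15, …
ICs: h(0) = -18, h′(0) = -48, h′′(0) = -168.

f: a_k = 0, -6, 0, 4, 0, -4/5, 0, …
g: a_k = -3, -12, -24, -32, -32, -128/5, -256/15, …
Sum ⇒ L₀ = lclm(L_f,L_g) in ℚ(x)⟨Dx⟩.
h=h₀': d/dx-closure on L₀ ⇒ L.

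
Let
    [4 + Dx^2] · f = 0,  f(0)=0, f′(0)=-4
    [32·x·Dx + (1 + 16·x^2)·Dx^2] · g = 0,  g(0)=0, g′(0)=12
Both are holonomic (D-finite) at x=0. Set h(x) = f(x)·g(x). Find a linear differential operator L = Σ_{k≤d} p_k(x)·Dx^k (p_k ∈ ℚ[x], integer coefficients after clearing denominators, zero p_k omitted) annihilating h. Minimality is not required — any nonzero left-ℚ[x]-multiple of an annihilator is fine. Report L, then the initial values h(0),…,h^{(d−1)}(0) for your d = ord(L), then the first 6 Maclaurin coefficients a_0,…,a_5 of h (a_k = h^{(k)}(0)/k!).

f: a_k = 0, -4, 0, 8/3, 0, -8/15, …
g: a_k = 0, 12, 0, -64, 0, 3072/5, …
h₀=f·g: eliminate ⇒ L₀, order ≤ 2·2.
L = (1360 + 60416·x^2 + 106496·x^4 + 262144·x^6 + 1048576·x^8) + (2304·x + 45056·x^3 + 196608·x^5 + 1048576·x^7)·Dx + (360 + 15872·x^2 + 36864·x^4 + 131072·x^6 + 524288·x^8)·Dx^2 + (576·x + 11264·x^3 + 49152·x^5 + 262144·x^7)·Dx^3 + (5 + 192·x^2 + 2560·x^4 + 16384·x^6 + 65536·x^8)·Dx^4  (order 4).
h: a_k = 0, 0, -48, 0, 288, 0, …
ICs: h(0) = 0, h′(0) = 0, h′′(0) = -96, h′′′(0) = 0.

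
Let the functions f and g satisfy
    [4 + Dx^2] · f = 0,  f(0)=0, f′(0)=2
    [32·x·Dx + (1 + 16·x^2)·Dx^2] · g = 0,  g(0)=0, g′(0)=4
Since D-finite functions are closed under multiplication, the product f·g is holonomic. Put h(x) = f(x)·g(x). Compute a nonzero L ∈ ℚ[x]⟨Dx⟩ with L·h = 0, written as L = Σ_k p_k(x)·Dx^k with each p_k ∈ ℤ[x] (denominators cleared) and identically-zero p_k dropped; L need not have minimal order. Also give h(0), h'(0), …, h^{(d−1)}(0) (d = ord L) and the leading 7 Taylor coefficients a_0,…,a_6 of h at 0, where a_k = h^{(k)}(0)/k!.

L = (1360 + 60416·x^2 + 106496·x^4 + 262144·x^6 + 1048576·x^8) + (2304·x + 45056·x^3 + 196608·x^5 + 1048576·x^7)·Dx + (360 + 15872·x^2 + 36864·x^4 + 131072·x^6 + 524288·x^8)·Dx^2 + (576·x + 11264·x^3 + 49152·x^5 + 262144·x^7)·Dx^3 + (5 + 192·x^2 + 2560·x^4 + 16384·x^6 + 65536·x^8)·Dx^4  (order 4).
h: a_k = 0, 0, 8, 0, -48, 0, 3952/9, …
ICs: h(0) = 0, h′(0) = 0, h′′(0) = 16, h′′′(0) = 0.

f: a_k = 0, 2, 0, -4/3, 0, 4/15, 0, …
g: a_k = 0, 4, 0, -64/3, 0, 1024/5, 0, …
f·g: L₀ = L_f ⊗_s L_g, ord ≤ 2·2.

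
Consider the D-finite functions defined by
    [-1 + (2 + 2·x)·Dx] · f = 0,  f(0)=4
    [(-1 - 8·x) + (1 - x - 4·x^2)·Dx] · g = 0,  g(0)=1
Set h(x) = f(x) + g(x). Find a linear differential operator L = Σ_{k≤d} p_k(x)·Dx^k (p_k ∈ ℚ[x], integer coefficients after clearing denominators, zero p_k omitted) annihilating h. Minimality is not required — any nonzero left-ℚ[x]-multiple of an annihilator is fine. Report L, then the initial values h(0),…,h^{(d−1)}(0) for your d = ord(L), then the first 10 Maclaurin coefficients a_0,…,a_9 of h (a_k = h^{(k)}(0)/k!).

f: a_k = 4, 2, -1/2, 1/4, -5/32, 7/64, -21/256, 33/512, -429/8192, 715/16384, …
g: a_k = 1, 1, 5, 9, 29, 65, 181, 441, 1165, 2929, …
L₀ := lclm(L_f,L_g); ord L₀ ≤ 1+1.
L = (21 + 75·x + 228·x^2 + 160·x^3) + (-41 - 174·x - 609·x^2 - 872·x^3 - 400·x^4)·Dx + (2 + 38·x + 30·x^2 - 198·x^3 - 352·x^4 - 160·x^5)·Dx^2  (order 2).
h: a_k = 5, 3, 9/2, 37/4, 923/32, 4167/64, 46315/256, 225825/512, 9543251/8192, 47989451/16384, …
ICs: h(0) = 5, h′(0) = 3.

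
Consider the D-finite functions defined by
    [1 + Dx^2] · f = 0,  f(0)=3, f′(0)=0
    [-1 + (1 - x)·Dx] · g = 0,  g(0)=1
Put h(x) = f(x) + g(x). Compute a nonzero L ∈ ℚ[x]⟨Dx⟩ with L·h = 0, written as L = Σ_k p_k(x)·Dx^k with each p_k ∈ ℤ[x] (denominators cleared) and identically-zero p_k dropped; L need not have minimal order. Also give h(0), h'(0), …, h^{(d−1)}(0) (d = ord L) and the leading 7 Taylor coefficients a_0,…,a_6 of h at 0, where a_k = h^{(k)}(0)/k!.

f: a_k = 3, 0, -3/2, 0, 1/8, 0, -1/240, …
g: a_k = 1, 1, 1, 1, 1, 1, 1, …
f+g: L₀ = lclm(L_f,L_g), ord ≤ 2+1.
L = (-7 + 2·x - x^2) + (3 - 5·x + 3·x^2 - x^3)·Dx + (-7 + 2·x - x^2)·Dx^2 + (3 - 5·x + 3·x^2 - x^3)·Dx^3  (order 3).
h: a_k = 4, 1, -1/2, 1, 9/8, 1, 239/240, …
ICs: h(0) = 4, h′(0) = 1, h′′(0) = -1.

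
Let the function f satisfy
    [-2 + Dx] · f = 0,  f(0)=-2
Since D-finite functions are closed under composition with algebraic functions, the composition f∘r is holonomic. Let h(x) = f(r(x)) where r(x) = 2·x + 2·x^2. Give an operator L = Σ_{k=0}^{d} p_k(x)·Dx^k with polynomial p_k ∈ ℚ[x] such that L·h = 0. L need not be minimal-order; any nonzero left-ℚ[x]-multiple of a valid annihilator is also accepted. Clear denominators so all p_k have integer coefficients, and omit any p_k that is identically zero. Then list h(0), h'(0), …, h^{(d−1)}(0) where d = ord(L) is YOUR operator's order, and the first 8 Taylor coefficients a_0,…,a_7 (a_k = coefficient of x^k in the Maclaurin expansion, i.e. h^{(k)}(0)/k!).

L = (-4 - 8·x) + Dx  (order 1).
h: a_k = -2, -8, -24, -160/3, -304/3, -832/5, -11072/45, -104192/315, …
ICs: h(0) = -2.

f: a_k = -2, -4, -4, -8/3, -4/3, -8/15, -8/45, -16/315, …
Substitute x→r, Dx→(1/r')Dx; clear ⇒ L₀.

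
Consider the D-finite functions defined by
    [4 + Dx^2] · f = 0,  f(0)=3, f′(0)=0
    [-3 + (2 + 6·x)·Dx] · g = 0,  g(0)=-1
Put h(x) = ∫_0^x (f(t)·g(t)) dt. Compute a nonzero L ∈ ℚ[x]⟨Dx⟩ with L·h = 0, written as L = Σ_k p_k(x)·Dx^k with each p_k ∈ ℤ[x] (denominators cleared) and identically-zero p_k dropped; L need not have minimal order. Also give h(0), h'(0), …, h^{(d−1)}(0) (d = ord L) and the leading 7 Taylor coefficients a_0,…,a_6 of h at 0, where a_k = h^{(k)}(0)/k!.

f: a_k = 3, 0, -6, 0, 2, 0, -4/15, …
g: a_k = -1, -3/2, 9/8, -27/16, 405/128, -1701/256, 15309/1024, …
Sym-product of L_f,L_g gives L₀ (≤ ord 2).
∫: right-multiply L₀ by Dx.
L = (43 + 96·x + 144·x^2)·Dx + (-12 - 36·x)·Dx^2 + (4 + 24·x + 36·x^2)·Dx^3  (order 3).
h: a_k = 0, -3, -9/4, 25/8, 63/64, 19/128, -1093/512, …
ICs: h(0) = 0, h′(0) = -3, h′′(0) = -9/2.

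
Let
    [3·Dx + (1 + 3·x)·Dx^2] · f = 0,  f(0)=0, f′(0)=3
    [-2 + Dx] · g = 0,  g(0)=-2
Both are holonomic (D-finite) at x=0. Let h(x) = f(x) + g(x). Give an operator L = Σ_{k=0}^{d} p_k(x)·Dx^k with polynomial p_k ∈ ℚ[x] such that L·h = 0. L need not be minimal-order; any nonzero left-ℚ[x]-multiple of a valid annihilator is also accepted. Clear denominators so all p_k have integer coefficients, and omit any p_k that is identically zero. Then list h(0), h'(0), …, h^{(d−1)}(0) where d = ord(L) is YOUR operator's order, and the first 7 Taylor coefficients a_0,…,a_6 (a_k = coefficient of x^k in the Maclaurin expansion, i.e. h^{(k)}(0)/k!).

f: a_k = 0, 3, -9/2, 9, -81/4, 243/5, -243/2, …
g: a_k = -2, -4, -4, -8/3, -4/3, -8/15, -8/45, …
h₀=f+g: left-lcm gives L₀, ord ≤ 3.
L = (-48 - 36·x)·Dx + (14 - 24·x - 36·x^2)·Dx^2 + (5 + 21·x + 18·x^2)·Dx^3  (order 3).
h: a_k = -2, -1, -17/2, 19/3, -259/12, 721/15, -10951/90, …
ICs: h(0) = -2, h′(0) = -1, h′′(0) = -17.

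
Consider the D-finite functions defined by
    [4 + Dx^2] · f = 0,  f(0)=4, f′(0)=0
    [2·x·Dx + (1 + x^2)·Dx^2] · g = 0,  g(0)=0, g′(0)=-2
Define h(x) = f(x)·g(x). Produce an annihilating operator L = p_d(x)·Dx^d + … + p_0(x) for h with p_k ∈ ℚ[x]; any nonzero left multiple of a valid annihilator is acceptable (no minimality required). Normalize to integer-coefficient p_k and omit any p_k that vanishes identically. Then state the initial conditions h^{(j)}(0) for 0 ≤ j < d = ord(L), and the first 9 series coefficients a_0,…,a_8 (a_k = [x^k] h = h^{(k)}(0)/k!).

L = (160 + 464·x^2 + 464·x^4 + 256·x^6 + 64·x^8) + (96·x + 224·x^3 + 192·x^5 + 64·x^7)·Dx + (60 + 188·x^2 + 216·x^4 + 128·x^6 + 32·x^8)·Dx^2 + (24·x + 56·x^3 + 48·x^5 + 16·x^7)·Dx^3 + (5 + 18·x^2 + 25·x^4 + 16·x^6 + 4·x^8)·Dx^4  (order 4).
h: a_k = 0, -8, 0, 56/3, 0, -184/15, 0, 2152/315, 0, …
ICs: h(0) = 0, h′(0) = -8, h′′(0) = 0, h′′′(0) = 112.

f: a_k = 4, 0, -8, 0, 8/3, 0, -16/45, 0, 8/315, …
g: a_k = 0, -2, 0, 2/3, 0, -2/5, 0, 2/7, 0, …
Sym-product of L_f,L_g gives L₀ (≤ ord 4).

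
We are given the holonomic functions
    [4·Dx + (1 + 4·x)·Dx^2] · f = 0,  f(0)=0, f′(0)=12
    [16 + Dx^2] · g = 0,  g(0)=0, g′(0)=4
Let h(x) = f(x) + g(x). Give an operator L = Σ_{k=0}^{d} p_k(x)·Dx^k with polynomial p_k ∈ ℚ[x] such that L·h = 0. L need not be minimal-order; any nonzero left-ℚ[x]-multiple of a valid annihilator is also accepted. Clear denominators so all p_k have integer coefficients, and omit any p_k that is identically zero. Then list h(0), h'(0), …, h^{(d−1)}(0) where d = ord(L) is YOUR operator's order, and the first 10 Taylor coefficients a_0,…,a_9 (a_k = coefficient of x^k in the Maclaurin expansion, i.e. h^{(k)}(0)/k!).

f: a_k = 0, 12, -24, 64, -192, 3072/5, -2048, 49152/7, -24576, 262144/3, …
g: a_k = 0, 4, 0, -32/3, 0, 128/15, 0, -1024/315, 0, 2048/2835, …
L₀ := lclm(L_f,L_g); ord L₀ ≤ 2+2.
L = (448 + 512·x + 1024·x^2)·Dx + (48 + 320·x + 768·x^2 + 1024·x^3)·Dx^2 + (28 + 32·x + 64·x^2)·Dx^3 + (3 + 20·x + 48·x^2 + 64·x^3)·Dx^4  (order 4).
h: a_k = 0, 16, -24, 160/3, -192, 9344/15, -2048, 2210816/315, -24576, 247728128/2835, …
ICs: h(0) = 0, h′(0) = 16, h′′(0) = -48, h′′′(0) = 320.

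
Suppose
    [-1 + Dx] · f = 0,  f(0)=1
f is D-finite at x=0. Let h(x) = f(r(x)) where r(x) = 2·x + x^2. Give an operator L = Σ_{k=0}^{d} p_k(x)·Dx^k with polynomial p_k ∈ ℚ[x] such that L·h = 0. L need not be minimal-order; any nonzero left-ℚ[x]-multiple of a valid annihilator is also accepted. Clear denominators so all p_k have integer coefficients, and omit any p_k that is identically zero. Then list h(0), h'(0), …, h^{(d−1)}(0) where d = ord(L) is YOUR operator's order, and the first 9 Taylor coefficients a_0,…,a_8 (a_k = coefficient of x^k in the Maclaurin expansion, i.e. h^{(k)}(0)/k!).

L = (-2 - 2·x) + Dx  (order 1).
h: a_k = 1, 2, 3, 10/3, 19/6, 13/5, 173/90, 407/315, 45/56, …
ICs: h(0) = 1.

f: a_k = 1, 1, 1/2, 1/6, 1/24, 1/120, 1/720, 1/5040, 1/40320, …
Substitute x→r, Dx→(1/r')Dx; clear ⇒ L₀.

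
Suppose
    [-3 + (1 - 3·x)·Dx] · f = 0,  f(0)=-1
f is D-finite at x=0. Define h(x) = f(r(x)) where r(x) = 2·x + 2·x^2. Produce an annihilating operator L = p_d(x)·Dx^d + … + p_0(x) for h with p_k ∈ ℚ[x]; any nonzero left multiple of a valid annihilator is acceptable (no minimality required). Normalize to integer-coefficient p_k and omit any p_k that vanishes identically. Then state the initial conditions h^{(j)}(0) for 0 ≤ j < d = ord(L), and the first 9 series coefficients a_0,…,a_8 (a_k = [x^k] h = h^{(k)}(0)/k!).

f: a_k = -1, -3, -9, -27, -81, -243, -729, -2187, -6561, …
f∘r: x↦r, Dx↦Dx/r' in L_f ⇒ L₀.
L = (6 + 12·x) + (-1 + 6·x + 6·x^2)·Dx  (order 1).
h: a_k = -1, -6, -42, -288, -1980, -13608, -93528, -642816, -4418064, …
ICs: h(0) = -1.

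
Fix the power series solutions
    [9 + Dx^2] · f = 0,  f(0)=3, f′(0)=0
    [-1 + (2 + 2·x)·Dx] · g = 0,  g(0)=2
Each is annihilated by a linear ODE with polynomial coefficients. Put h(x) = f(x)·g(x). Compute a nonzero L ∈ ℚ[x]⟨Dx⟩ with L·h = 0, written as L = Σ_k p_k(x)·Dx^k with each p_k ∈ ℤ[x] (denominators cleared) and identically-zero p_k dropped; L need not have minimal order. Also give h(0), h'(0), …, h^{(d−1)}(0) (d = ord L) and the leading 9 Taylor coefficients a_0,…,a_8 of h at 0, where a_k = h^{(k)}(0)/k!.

L = (39 + 72·x + 36·x^2) + (-4 - 4·x)·Dx + (4 + 8·x + 4·x^2)·Dx^2  (order 2).
h: a_k = 6, 3, -111/4, -105/8, 1497/64, 1101/128, -19647/2560, -12357/5120, 814203/573440, …
ICs: h(0) = 6, h′(0) = 3.

f: a_k = 3, 0, -27/2, 0, 81/8, 0, -243/80, 0, 2187/4480, …
g: a_k = 2, 1, -1/4, 1/8, -5/64, 7/128, -21/512, 33/1024, -429/16384, …
h₀=f·g: eliminate ⇒ L₀, order ≤ 2·1.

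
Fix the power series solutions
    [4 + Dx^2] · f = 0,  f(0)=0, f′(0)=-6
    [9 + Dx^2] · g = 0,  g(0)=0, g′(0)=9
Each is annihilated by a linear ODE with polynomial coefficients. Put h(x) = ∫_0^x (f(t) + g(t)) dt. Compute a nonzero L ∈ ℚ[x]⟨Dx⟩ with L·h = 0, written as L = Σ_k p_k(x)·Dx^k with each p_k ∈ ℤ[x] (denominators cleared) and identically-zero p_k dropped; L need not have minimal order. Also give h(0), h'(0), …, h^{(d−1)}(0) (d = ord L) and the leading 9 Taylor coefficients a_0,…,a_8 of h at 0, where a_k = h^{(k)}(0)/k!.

L = 36·Dx + 13·Dx^3 + Dx^5  (order 5).
h: a_k = 0, 0, 3/2, 0, -19/8, 0, 211/240, 0, -2059/13440, …
ICs: h(0) = 0, h′(0) = 0, h′′(0) = 3, h′′′(0) = 0, h′′′′(0) = -57.

f: a_k = 0, -6, 0, 4, 0, -4/5, 0, 8/105, 0, …
g: a_k = 0, 9, 0, -27/2, 0, 243/40, 0, -729/560, 0, …
L₀ := lclm(L_f,L_g); ord L₀ ≤ 2+2.
Integrate: L := L₀·Dx.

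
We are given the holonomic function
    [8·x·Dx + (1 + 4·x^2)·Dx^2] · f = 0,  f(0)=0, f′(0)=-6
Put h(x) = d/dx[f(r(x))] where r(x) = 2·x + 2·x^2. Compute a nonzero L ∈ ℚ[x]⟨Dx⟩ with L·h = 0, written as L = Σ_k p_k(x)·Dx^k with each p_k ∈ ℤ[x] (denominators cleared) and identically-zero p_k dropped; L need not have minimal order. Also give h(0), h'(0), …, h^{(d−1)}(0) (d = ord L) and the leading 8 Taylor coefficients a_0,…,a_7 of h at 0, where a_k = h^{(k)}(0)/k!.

f: a_k = 0, -6, 0, 8, 0, -96/5, 0, 384/7, …
f∘r: x↦r, Dx↦Dx/r' in L_f ⇒ L₀.
h₀' ⇒ L via d/dx closure of L₀.
L = (-2 + 32·x + 128·x^2 + 192·x^3 + 96·x^4) + (1 + 2·x + 16·x^2 + 64·x^3 + 80·x^4 + 32·x^5)·Dx  (order 1).
h: a_k = -12, -24, 192, 768, -2112, -18048, 6144, 344064, …
ICs: h(0) = -12.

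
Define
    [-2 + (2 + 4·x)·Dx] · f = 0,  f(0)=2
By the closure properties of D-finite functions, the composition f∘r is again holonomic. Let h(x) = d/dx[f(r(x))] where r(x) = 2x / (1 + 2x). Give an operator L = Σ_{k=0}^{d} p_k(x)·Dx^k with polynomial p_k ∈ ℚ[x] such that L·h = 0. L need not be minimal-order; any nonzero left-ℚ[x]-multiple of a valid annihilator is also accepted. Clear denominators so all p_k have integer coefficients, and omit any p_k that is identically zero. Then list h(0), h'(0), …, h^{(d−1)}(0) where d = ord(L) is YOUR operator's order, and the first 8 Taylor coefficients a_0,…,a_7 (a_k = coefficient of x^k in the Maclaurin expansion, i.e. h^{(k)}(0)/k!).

L = (-6 - 24·x) + (-1 - 8·x - 12·x^2)·Dx  (order 1).
h: a_k = 4, -24, 120, -592, 3000, -15696, 84336, -462240, …
ICs: h(0) = 4.

f: a_k = 2, 2, -1, 1, -5/4, 7/4, -21/8, 33/8, …
Change of var in L_f (x↦r) gives L₀.
Differentiate: ansatz ord ≤ ord L₀ ⇒ L.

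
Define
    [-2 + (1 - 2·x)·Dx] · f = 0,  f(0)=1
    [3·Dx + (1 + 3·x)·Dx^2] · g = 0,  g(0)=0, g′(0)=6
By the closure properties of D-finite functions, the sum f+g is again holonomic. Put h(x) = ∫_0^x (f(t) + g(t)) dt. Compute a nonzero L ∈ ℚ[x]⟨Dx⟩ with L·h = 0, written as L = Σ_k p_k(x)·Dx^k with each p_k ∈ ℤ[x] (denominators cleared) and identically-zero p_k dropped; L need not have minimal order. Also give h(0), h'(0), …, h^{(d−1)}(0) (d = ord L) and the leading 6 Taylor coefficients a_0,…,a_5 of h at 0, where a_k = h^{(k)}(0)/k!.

L = (144 + 72·x)·Dx^2 + (6 + 216·x + 144·x^2)·Dx^3 + (-7 - 13·x + 36·x^2 + 36·x^3)·Dx^4  (order 4).
h: a_k = 0, 1, 4, -5/3, 13/2, -49/10, …
ICs: h(0) = 0, h′(0) = 1, h′′(0) = 8, h′′′(0) = -10.

f: a_k = 1, 2, 4, 8, 16, 32, …
g: a_k = 0, 6, -9, 18, -81/2, 486/5, …
h₀=f+g: left-lcm gives L₀, ord ≤ 3.
Integrate: L := L₀·Dx.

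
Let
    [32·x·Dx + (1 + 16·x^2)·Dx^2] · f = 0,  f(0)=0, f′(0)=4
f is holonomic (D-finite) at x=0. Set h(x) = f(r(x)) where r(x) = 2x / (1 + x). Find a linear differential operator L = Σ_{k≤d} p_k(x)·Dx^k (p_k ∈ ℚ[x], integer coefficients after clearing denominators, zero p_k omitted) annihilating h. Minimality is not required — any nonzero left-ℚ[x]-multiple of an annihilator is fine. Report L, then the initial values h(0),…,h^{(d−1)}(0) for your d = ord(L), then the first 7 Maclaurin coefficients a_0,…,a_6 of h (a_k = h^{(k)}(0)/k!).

f: a_k = 0, 4, 0, -64/3, 0, 1024/5, 0, …
L₀ from L_f via x↦r, Dx↦r'^{-1}Dx.
L = (2 + 130·x)·Dx + (1 + 2·x + 65·x^2)·Dx^2  (order 2).
h: a_k = 0, 8, -8, -488/3, 504, 27688/5, -93208/3, …
ICs: h(0) = 0, h′(0) = 8.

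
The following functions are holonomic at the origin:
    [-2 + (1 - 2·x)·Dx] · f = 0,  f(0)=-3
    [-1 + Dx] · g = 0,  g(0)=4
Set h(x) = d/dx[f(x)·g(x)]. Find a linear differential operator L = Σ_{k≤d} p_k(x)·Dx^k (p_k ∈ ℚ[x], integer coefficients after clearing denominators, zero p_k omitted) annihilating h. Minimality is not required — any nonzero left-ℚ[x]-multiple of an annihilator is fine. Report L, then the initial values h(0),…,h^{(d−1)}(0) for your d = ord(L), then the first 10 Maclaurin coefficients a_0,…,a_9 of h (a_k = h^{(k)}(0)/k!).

f: a_k = -3, -6, -12, -24, -48, -96, -192, -384, -768, -1536, …
g: a_k = 4, 4, 2, 2/3, 1/6, 1/30, 1/180, 1/1260, 1/10080, 1/90720, …
h₀=f·g: eliminate ⇒ L₀, order ≤ 1·1.
Differentiate: ansatz ord ≤ ord L₀ ⇒ L.
L = (13 - 12·x + 4·x^2) + (-3 + 8·x - 4·x^2)·Dx  (order 1).
h: a_k = -36, -156, -474, -1266, -6331/2, -75973/10, -354541/20, -17017969/420, -306323443/3360, -2042156287/10080, …
ICs: h(0) = -36.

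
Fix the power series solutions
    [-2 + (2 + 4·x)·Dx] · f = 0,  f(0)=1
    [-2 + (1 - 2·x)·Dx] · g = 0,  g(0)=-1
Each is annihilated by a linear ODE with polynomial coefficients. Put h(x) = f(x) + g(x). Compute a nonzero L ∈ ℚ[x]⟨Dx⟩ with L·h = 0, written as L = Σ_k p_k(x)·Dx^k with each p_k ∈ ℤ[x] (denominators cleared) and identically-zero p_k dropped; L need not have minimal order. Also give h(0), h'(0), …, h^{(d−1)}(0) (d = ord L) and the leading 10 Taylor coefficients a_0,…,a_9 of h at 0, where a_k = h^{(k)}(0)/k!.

L = (10 + 12·x) + (-9 - 28·x - 36·x^2)·Dx + (1 + 6·x - 4·x^2 - 24·x^3)·Dx^2  (order 2).
h: a_k = 0, -1, -9/2, -15/2, -133/8, -249/8, -1045/16, -2015/16, -33197/128, -64821/128, …
ICs: h(0) = 0, h′(0) = -1.

f: a_k = 1, 1, -1/2, 1/2, -5/8, 7/8, -21/16, 33/16, -429/128, 715/128, …
g: a_k = -1, -2, -4, -8, -16, -32, -64, -128, -256, -512, …
f+g: L₀ = lclm(L_f,L_g), ord ≤ 1+1.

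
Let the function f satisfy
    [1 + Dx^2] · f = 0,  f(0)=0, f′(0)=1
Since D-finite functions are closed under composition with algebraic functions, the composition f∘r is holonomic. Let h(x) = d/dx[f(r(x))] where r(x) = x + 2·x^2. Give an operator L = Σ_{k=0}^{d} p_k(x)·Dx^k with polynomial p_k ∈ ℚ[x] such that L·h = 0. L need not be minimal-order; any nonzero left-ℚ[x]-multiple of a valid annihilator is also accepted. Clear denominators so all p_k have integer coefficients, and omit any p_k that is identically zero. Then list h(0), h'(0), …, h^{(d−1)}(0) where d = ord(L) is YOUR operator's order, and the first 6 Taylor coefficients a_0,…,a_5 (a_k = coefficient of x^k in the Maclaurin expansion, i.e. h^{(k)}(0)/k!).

f: a_k = 0, 1, 0, -1/6, 0, 1/120, …
L₀ from L_f via x↦r, Dx↦r'^{-1}Dx.
Derive L from L₀ (diff closure).
L = (49 + 16·x + 96·x^2 + 256·x^3 + 256·x^4) + (-12 - 48·x)·Dx + (1 + 8·x + 16·x^2)·Dx^2  (order 2).
h: a_k = 1, 4, -1/2, -4, -239/24, -15/2, …
ICs: h(0) = 1, h′(0) = 4.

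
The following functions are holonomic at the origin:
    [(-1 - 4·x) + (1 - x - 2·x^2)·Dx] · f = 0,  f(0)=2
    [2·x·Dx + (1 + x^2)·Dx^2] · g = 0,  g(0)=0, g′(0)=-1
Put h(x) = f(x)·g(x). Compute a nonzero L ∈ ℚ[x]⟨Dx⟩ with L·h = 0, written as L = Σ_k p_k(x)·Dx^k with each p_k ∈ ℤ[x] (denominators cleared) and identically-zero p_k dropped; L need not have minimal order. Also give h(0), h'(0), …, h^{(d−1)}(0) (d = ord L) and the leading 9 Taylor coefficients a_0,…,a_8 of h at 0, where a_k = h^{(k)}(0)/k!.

L = (4 + 2·x + 12·x^2) + (2 + 6·x + 4·x^2 + 12·x^3)·Dx + (-1 + x + x^2 + x^3 + 2·x^4)·Dx^2  (order 2).
h: a_k = 0, -2, -2, -16/3, -28/3, -102/5, -586/15, -8356/105, -1104/7, …
ICs: h(0) = 0, h′(0) = -2.

f: a_k = 2, 2, 6, 10, 22, 42, 86, 170, 342, …
g: a_k = 0, -1, 0, 1/3, 0, -1/5, 0, 1/7, 0, …
L₀ := L_f ⊗_s L_g (sym. prod.), ord ≤ 2.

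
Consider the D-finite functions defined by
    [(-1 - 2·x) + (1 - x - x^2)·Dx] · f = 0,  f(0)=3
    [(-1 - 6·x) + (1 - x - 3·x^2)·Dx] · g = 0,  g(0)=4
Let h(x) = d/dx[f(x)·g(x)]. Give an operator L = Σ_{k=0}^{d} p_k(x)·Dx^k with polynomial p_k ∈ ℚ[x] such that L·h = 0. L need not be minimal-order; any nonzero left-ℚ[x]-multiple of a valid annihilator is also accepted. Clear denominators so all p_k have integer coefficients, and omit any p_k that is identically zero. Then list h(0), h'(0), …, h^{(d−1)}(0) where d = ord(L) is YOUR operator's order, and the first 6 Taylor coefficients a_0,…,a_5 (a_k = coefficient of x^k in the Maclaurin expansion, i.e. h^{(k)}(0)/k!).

f: a_k = 3, 3, 6, 9, 15, 24, …
g: a_k = 4, 4, 16, 28, 76, 160, …
Product ⇒ symmetric product L₀, ord ≤ 1.
h=h₀': d/dx-closure on L₀ ⇒ L.
L = (7 + 6·x - 15·x^2 - 108·x^3 + 15·x^4 + 180·x^5 + 90·x^6) + (-1 - x + 15·x^2 - x^3 - 45·x^4 - 3·x^5 + 42·x^6 + 18·x^7)·Dx  (order 1).
h: a_k = 24, 168, 576, 2016, 5880, 17064, …
ICs: h(0) = 24.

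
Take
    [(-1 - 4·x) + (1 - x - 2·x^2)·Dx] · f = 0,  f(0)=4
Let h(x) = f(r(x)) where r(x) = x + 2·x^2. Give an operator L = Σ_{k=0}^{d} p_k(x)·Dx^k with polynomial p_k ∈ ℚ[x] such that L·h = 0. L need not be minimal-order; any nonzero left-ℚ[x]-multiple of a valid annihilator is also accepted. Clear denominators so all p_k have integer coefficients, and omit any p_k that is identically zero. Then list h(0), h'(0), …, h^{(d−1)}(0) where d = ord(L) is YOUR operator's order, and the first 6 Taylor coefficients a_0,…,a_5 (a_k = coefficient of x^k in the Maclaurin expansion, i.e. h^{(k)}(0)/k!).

f: a_k = 4, 4, 12, 20, 44, 84, …
f∘r: x↦r, Dx↦Dx/r' in L_f ⇒ L₀.
L = (1 + 8·x + 24·x^2 + 32·x^3) + (-1 + x + 4·x^2 + 8·x^3 + 8·x^4)·Dx  (order 1).
h: a_k = 4, 4, 20, 68, 212, 676, …
ICs: h(0) = 4.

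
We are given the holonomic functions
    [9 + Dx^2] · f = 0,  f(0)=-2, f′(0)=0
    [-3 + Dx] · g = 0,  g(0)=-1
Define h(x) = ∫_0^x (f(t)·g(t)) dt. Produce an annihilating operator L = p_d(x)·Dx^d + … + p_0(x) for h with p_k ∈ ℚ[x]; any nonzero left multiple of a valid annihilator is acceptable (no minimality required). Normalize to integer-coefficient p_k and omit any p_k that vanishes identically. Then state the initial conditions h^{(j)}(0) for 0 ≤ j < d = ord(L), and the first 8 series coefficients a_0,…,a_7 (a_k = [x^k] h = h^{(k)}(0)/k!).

L = 18·Dx - 6·Dx^2 + Dx^3  (order 3).
h: a_k = 0, 2, 3, 0, -9/2, -27/5, -27/10, 0, …
ICs: h(0) = 0, h′(0) = 2, h′′(0) = 6.

f: a_k = -2, 0, 9, 0, -27/4, 0, 81/40, 0, …
g: a_k = -1, -3, -9/2, -9/2, -27/8, -81/40, -81/80, -243/560, …
Sym-product of L_f,L_g gives L₀ (≤ ord 2).
h=∫h₀ ⇒ L = L₀·Dx.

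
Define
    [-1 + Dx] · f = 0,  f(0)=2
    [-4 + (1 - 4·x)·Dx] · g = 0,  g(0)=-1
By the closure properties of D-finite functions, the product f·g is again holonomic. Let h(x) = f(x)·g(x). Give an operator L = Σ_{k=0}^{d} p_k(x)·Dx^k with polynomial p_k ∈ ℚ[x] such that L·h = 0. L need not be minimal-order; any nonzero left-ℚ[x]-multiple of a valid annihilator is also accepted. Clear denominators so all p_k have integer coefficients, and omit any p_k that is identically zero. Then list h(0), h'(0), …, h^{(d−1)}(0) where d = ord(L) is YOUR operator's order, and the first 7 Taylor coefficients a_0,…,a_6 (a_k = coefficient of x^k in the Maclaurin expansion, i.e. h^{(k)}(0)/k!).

f: a_k = 2, 2, 1, 1/3, 1/12, 1/60, 1/360, …
g: a_k = -1, -4, -16, -64, -256, -1024, -4096, …
h₀=f·g: eliminate ⇒ L₀, order ≤ 1·1.
L = (5 - 4·x) + (-1 + 4·x)·Dx  (order 1).
h: a_k = -2, -10, -41, -493/3, -7889/12, -157781/60, -757349/72, …
ICs: h(0) = -2.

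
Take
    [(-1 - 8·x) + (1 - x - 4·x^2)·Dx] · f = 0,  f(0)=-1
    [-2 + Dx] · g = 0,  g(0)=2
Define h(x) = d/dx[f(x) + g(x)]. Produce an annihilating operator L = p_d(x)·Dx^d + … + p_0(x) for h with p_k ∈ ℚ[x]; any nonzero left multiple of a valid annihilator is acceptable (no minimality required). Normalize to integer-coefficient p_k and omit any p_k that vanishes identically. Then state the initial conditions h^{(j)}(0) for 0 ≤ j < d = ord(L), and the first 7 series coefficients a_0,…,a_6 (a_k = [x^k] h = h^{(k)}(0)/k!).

L = (34 + 452·x + 512·x^2 + 1920·x^3 + 768·x^4) + (-25 - 228·x - 334·x^2 - 864·x^3 + 160·x^4 + 256·x^5)·Dx + (4 + x + 39·x^2 - 48·x^3 - 272·x^4 - 128·x^5)·Dx^2  (order 2).
h: a_k = 3, -2, -19, -332/3, -967/3, -16274/15, -138899/45, …
ICs: h(0) = 3, h′(0) = -2.

f: a_k = -1, -1, -5, -9, -29, -65, -181, …
g: a_k = 2, 4, 4, 8/3, 4/3, 8/15, 8/45, …
h₀=f+g: left-lcm gives L₀, ord ≤ 2.
h₀' ⇒ L via d/dx closure of L₀.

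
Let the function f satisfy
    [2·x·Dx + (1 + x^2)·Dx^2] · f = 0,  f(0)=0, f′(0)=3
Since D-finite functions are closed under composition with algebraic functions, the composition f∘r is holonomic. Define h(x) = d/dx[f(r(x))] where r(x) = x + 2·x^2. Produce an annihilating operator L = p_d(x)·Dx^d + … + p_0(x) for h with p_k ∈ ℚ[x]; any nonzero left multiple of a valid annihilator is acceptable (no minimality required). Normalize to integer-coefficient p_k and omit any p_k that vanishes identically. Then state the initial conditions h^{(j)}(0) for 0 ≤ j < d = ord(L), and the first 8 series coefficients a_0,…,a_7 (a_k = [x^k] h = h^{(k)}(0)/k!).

f: a_k = 0, 3, 0, -1, 0, 3/5, 0, -3/7, …
Change of var in L_f (x↦r) gives L₀.
h₀' ⇒ L via d/dx closure of L₀.
L = (-4 + 2·x + 16·x^2 + 48·x^3 + 48·x^4) + (1 + 4·x + x^2 + 8·x^3 + 20·x^4 + 16·x^5)·Dx  (order 1).
h: a_k = 3, 12, -3, -24, -57, -12, 165, 336, …
ICs: h(0) = 3.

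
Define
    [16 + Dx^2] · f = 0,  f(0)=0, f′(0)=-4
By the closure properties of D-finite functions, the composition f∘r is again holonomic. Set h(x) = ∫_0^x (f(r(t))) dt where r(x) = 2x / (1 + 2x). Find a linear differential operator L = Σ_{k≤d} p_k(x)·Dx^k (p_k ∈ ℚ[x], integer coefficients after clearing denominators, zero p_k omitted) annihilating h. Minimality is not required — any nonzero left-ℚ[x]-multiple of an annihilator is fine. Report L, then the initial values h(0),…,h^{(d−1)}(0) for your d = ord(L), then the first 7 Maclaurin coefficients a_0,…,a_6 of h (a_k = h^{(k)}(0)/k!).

f: a_k = 0, -4, 0, 32/3, 0, -128/15, 0, …
f∘r: x↦r, Dx↦Dx/r' in L_f ⇒ L₀.
∫: right-multiply L₀ by Dx.
L = 64·Dx + (4 + 24·x + 48·x^2 + 32·x^3)·Dx^2 + (1 + 8·x + 24·x^2 + 32·x^3 + 16·x^4)·Dx^3  (order 3).
h: a_k = 0, 0, -4, 16/3, 40/3, -448/5, 12352/45, …
ICs: h(0) = 0, h′(0) = 0, h′′(0) = -8.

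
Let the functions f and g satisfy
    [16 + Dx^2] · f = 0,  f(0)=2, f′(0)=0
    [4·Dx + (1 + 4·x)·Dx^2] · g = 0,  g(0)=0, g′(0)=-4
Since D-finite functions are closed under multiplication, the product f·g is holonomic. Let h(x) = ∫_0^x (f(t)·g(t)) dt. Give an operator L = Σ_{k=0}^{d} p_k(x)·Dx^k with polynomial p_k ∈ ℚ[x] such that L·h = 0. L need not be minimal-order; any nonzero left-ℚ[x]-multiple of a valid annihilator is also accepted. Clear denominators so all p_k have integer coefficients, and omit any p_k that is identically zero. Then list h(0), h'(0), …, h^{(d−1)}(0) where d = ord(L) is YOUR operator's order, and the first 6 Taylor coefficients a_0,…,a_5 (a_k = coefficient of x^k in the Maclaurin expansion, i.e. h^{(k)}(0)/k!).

f: a_k = 2, 0, -16, 0, 64/3, 0, …
g: a_k = 0, -4, 8, -64/3, 64, -1024/5, …
f·g: L₀ = L_f ⊗_s L_g, ord ≤ 2·2.
h=∫₀ˣh₀: take L = L₀·Dx.
L = (-768 + 6144·x + 77824·x^2 + 262144·x^3 + 262144·x^4)·Dx + (256 + 5120·x + 24576·x^2 + 32768·x^3)·Dx^2 + (1280·x + 10752·x^2 + 32768·x^3 + 32768·x^4)·Dx^3 + (16 + 320·x + 1536·x^2 + 2048·x^3)·Dx^4 + (3 + 56·x + 368·x^2 + 1024·x^3 + 1024·x^4)·Dx^5  (order 5).
h: a_k = 0, 0, -4, 16/3, 16/3, 0, …
ICs: h(0) = 0, h′(0) = 0, h′′(0) = -8, h′′′(0) = 32, h′′′′(0) = 128.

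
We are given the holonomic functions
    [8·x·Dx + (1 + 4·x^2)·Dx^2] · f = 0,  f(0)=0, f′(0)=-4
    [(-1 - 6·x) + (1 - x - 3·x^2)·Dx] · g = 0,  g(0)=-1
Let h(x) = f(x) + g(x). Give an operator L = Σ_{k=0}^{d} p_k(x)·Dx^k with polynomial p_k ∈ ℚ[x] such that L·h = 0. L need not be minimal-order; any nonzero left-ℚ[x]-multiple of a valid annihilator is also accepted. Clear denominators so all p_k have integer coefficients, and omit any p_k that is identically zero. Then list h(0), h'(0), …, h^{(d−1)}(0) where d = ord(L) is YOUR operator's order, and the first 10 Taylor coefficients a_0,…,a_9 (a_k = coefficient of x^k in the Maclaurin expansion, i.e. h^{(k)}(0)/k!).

f: a_k = 0, -4, 0, 16/3, 0, -64/5, 0, 256/7, 0, -1024/9, …
g: a_k = -1, -1, -4, -7, -19, -40, -97, -217, -508, -1159, …
f+g: L₀ = lclm(L_f,L_g), ord ≤ 2+1.
L = (32 - 128·x - 1488·x^2 - 2880·x^3 - 8424·x^4 - 2592·x^6)·Dx + (-25 - 160·x - 214·x^2 - 1188·x^3 - 2628·x^4 - 6264·x^5 - 432·x^6 - 2592·x^7)·Dx^2 + (4 + 9·x + 54·x^2 - 66·x^3 - x^4 - 444·x^5 - 720·x^6 - 144·x^7 - 432·x^8)·Dx^3  (order 3).
h: a_k = -1, -5, -4, -5/3, -19, -264/5, -97, -1263/7, -508, -11455/9, …
ICs: h(0) = -1, h′(0) = -5, h′′(0) = -8.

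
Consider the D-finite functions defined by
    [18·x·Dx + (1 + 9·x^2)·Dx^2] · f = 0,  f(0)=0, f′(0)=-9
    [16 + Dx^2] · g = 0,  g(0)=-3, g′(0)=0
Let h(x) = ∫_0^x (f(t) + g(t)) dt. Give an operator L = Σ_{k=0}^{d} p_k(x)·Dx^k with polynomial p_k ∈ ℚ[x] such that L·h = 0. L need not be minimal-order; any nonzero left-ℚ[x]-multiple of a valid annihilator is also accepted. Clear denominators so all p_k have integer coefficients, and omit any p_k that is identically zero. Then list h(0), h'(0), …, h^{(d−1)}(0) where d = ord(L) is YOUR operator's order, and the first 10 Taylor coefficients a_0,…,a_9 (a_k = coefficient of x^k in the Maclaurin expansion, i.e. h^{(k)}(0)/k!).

L = (-13248·x + 181440·x^3 + 186624·x^5)·Dx^2 + (-16 + 6048·x^2 + 66096·x^4 + 93312·x^6)·Dx^3 + (-828·x + 11340·x^3 + 11664·x^5)·Dx^4 + (-1 + 378·x^2 + 4131·x^4 + 5832·x^6)·Dx^5  (order 5).
h: a_k = 0, -3, -9/2, 8, 27/4, -32/5, -243/10, 256/105, 6561/56, -512/945, …
ICs: h(0) = 0, h′(0) = -3, h′′(0) = -9, h′′′(0) = 48, h′′′′(0) = 162.

f: a_k = 0, -9, 0, 27, 0, -729/5, 0, 6561/7, 0, -6561, …
g: a_k = -3, 0, 24, 0, -32, 0, 256/15, 0, -512/105, 0, …
f+g: L₀ = lclm(L_f,L_g), ord ≤ 2+2.
h=∫₀ˣh₀: take L = L₀·Dx.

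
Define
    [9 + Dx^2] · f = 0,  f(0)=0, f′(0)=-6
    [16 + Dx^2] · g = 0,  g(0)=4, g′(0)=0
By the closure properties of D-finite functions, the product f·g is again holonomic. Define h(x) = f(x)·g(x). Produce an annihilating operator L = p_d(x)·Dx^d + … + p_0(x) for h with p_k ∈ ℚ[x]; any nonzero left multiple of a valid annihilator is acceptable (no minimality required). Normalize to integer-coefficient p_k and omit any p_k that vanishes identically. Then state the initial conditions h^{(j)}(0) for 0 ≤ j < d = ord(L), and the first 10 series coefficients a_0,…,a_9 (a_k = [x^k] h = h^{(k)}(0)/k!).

L = 49 + 50·Dx^2 + Dx^4  (order 4).
h: a_k = 0, -24, 0, 228, 0, -2801/5, 0, 137257/210, 0, -747289/1680, …
ICs: h(0) = 0, h′(0) = -24, h′′(0) = 0, h′′′(0) = 1368.

f: a_k = 0, -6, 0, 9, 0, -81/20, 0, 243/280, 0, -243/2240, …
g: a_k = 4, 0, -32, 0, 128/3, 0, -1024/45, 0, 2048/315, 0, …
Sym-product of L_f,L_g gives L₀ (≤ ord 4).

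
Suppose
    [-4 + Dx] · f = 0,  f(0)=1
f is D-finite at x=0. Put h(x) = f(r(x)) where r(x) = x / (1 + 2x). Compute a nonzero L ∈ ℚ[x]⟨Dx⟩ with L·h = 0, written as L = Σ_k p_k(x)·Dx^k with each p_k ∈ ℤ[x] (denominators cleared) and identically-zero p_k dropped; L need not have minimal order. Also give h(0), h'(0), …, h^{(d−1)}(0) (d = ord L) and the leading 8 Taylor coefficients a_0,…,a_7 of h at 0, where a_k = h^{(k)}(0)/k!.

L = -4 + (1 + 4·x + 4·x^2)·Dx  (order 1).
h: a_k = 1, 4, 0, -16/3, 32/3, -64/5, 256/45, 1280/63, …
ICs: h(0) = 1.

f: a_k = 1, 4, 8, 32/3, 32/3, 128/15, 256/45, 1024/315, …
Change of var in L_f (x↦r) gives L₀.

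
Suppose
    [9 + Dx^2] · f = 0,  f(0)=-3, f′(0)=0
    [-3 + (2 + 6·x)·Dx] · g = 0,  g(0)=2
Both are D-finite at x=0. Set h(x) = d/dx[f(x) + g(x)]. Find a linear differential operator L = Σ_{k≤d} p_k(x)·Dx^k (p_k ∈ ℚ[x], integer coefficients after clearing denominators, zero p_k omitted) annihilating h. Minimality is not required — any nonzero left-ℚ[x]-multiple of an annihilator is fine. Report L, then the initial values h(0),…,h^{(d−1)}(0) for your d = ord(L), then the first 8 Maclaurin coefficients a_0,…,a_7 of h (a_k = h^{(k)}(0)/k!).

L = (-513 - 648·x - 972·x^2) + (-126 - 810·x - 1944·x^2 - 1944·x^3)·Dx + (-57 - 72·x - 108·x^2)·Dx^2 + (-14 - 90·x - 216·x^2 - 216·x^3)·Dx^3  (order 3).
h: a_k = 3, 45/2, 81/8, -1053/16, 8505/128, -206307/1280, 505197/1024, -98793351/71680, …
ICs: h(0) = 3, h′(0) = 45/2, h′′(0) = 81/4.

f: a_k = -3, 0, 27/2, 0, -81/8, 0, 243/80, 0, …
g: a_k = 2, 3, -9/4, 27/8, -405/64, 1701/128, -15309/512, 72171/1024, …
f+g: L₀ = lclm(L_f,L_g), ord ≤ 2+1.
h=h₀': d/dx-closure on L₀ ⇒ L.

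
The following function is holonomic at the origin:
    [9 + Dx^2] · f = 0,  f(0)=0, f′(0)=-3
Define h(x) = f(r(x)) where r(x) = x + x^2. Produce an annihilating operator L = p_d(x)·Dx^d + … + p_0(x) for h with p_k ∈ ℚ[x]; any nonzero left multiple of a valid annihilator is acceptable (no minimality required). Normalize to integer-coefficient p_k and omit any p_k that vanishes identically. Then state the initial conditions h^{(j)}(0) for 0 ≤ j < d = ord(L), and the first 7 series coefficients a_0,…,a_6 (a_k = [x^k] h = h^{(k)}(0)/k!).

f: a_k = 0, -3, 0, 9/2, 0, -81/40, 0, …
Change of var in L_f (x↦r) gives L₀.
L = (9 + 54·x + 108·x^2 + 72·x^3) - 2·Dx + (1 + 2·x)·Dx^2  (order 2).
h: a_k = 0, -3, -3, 9/2, 27/2, 459/40, -45/8, …
ICs: h(0) = 0, h′(0) = -3.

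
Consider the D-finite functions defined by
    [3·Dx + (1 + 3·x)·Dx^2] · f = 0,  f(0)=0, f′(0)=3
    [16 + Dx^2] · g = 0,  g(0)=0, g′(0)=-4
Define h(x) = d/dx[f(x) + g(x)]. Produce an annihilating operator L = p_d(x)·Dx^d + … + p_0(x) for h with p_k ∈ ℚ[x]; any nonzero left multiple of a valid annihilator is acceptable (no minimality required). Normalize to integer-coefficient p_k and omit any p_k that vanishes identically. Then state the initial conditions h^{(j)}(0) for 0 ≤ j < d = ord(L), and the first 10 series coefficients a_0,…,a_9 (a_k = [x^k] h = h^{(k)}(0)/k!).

L = (1680 + 2304·x + 3456·x^2) + (272 + 1584·x + 3456·x^2 + 3456·x^3)·Dx + (105 + 144·x + 216·x^2)·Dx^2 + (17 + 99·x + 216·x^2 + 216·x^3)·Dx^3  (order 3).
h: a_k = -1, -9, 59, -81, 601/3, -729, 99439/45, -6561, 6198097/315, -59049, …
ICs: h(0) = -1, h′(0) = -9, h′′(0) = 118.

f: a_k = 0, 3, -9/2, 9, -81/4, 243/5, -243/2, 2187/7, -6561/8, 2187, …
g: a_k = 0, -4, 0, 32/3, 0, -128/15, 0, 1024/315, 0, -2048/2835, …
h₀=f+g: left-lcm gives L₀, ord ≤ 4.
Derive L from L₀ (diff closure).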